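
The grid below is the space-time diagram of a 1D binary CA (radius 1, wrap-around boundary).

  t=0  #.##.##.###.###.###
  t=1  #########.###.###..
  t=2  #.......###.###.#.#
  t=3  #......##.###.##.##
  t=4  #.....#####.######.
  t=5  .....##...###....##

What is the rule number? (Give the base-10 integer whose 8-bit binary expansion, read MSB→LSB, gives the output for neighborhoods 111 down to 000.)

  [7] ### => .  t=0,i=9
  [6] ##. => #  t=0,i=0
  [5] #.# => #  t=0,i=1
  [4] #.. => .  t=1,i=17
  [3] .## => #  t=0,i=2
  [2] .#. => .  t=2,i=16
  [1] ..# => #  t=1,i=18
  [0] ... => .  t=2,i=2
  bits 01101010 = 106

106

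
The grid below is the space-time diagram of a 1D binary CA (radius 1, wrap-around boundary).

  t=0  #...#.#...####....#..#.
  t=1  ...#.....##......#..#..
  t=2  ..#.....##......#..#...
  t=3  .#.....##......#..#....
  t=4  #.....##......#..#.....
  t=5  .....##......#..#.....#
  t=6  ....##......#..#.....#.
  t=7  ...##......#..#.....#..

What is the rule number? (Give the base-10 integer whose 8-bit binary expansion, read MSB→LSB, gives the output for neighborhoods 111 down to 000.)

10

  ### -> .   bit 7 = 0  t=0,i=11
  ##. -> .   bit 6 = 0  t=0,i=13
  #.# -> .   bit 5 = 0  t=0,i=5
  #.. -> .   bit 4 = 0  t=0,i=1
  .## -> #   bit 3 = 1  t=0,i=10
  .#. -> .   bit 2 = 0  t=0,i=0
  ..# -> #   bit 1 = 1  t=0,i=3
  ... -> .   bit 0 = 0  t=0,i=2
  bits 00001010 = 10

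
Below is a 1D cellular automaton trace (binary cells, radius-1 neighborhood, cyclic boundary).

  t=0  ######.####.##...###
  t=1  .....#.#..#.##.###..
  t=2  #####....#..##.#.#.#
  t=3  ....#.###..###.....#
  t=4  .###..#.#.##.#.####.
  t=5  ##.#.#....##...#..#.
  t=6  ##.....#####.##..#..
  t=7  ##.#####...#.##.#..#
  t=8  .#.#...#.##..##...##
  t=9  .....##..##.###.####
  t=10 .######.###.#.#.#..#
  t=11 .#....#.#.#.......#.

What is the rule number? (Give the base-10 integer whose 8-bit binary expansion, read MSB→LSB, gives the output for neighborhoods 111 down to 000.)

  ###|.  b7=0 t=0,i=0
  ##.|#  b6=1 t=0,i=5
  #.#|.  b5=0 t=0,i=6
  #..|.  b4=0 t=0,i=14
  .##|#  b3=1 t=0,i=7
  .#.|.  b2=0 t=1,i=5
  ..#|#  b1=1 t=0,i=16
  ...|#  b0=1 t=0,i=15
  bits 01001011 = 75

75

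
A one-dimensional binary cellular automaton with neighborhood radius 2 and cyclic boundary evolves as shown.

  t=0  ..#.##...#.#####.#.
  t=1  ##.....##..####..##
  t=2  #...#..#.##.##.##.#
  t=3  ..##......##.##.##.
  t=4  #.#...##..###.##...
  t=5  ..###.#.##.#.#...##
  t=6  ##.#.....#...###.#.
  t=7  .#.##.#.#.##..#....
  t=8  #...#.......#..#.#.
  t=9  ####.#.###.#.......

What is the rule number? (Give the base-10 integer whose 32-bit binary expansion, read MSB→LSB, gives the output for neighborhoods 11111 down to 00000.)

3399147845

  [31] ##### => #  t=0,i=13
  [30] ####. => #  t=0,i=14
  [29] ###.# => .  t=0,i=15
  [28] ###.. => .  t=1,i=1
  [27] ##.## => #  t=2,i=11
  [26] ##.#. => .  t=0,i=16
  [25] ##..# => #  t=1,i=9
  [24] ##... => .  t=0,i=6
  [23] #.### => #  t=0,i=11
  [22] #.##. => .  t=0,i=4
  [21] #.#.# => .  t=5,i=6
  [20] #.#.. => #  t=0,i=17
  [19] #..## => #  t=1,i=10
  [18] #..#. => .  t=2,i=6
  [17] #...# => #  t=0,i=0
  [16] #.... => .  t=1,i=3
  [15] .#### => #  t=0,i=12
  [14] .###. => #  t=4,i=11
  [13] .##.# => #  t=2,i=10
  [12] .##.. => .  t=0,i=5
  [11] .#.## => .  t=0,i=3
  [10] .#.#. => .  t=4,i=1
  [9] .#..# => .  t=2,i=5
  [8] .#... => #  t=0,i=18
  [7] ..### => .  t=1,i=11
  [6] ..##. => #  t=1,i=7
  [5] ..#.# => .  t=0,i=2
  [4] ..#.. => .  t=2,i=4
  [3] ...## => .  t=1,i=6
  [2] ...#. => #  t=0,i=1
  [1] ....# => .  t=1,i=5
  [0] ..... => #  t=1,i=4
  bits 11001010100110101110000101000101 = 3399147845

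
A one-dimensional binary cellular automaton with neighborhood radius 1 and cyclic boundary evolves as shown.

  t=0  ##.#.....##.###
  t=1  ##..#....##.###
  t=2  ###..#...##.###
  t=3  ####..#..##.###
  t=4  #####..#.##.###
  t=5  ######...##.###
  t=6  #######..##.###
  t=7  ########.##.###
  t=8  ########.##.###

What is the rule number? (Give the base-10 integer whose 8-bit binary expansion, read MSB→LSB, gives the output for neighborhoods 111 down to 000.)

216

  [7] ### => #  t=0,i=0
  [6] ##. => #  t=0,i=1
  [5] #.# => .  t=0,i=2
  [4] #.. => #  t=0,i=4
  [3] .## => #  t=0,i=9
  [2] .#. => .  t=0,i=3
  [1] ..# => .  t=0,i=8
  [0] ... => .  t=0,i=5
  bits 11011000 = 216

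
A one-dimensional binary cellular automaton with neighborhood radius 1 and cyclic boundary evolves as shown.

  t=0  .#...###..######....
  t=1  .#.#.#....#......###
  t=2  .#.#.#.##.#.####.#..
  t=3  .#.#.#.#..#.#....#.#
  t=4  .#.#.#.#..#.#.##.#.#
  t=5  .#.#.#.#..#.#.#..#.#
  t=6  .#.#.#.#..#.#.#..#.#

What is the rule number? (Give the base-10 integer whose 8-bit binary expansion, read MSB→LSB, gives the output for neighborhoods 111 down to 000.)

13

  ### -> .   bit 7 = 0  t=0,i=6
  ##. -> .   bit 6 = 0  t=0,i=7
  #.# -> .   bit 5 = 0  t=1,i=0
  #.. -> .   bit 4 = 0  t=0,i=2
  .## -> #   bit 3 = 1  t=0,i=5
  .#. -> #   bit 2 = 1  t=0,i=1
  ..# -> .   bit 1 = 0  t=0,i=0
  ... -> #   bit 0 = 1  t=0,i=3
  bits 00001101 = 13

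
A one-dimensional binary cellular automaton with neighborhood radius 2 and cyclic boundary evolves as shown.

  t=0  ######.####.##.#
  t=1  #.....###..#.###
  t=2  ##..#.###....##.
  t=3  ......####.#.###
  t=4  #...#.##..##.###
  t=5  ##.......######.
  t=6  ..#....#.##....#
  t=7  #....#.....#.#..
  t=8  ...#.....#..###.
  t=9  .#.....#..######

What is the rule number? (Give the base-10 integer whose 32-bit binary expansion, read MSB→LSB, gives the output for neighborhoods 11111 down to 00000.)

  ##### -> .   bit 31 = 0  t=0,i=1
  ####. -> .   bit 30 = 0  t=0,i=4
  ###.# -> .   bit 29 = 0  t=0,i=5
  ###.. -> #   bit 28 = 1  t=1,i=0
  ##.## -> #   bit 27 = 1  t=0,i=6
  ##.#. -> #   bit 26 = 1  t=3,i=10
  ##..# -> .   bit 25 = 0  t=1,i=9
  ##... -> #   bit 24 = 1  t=1,i=1
  #.### -> #   bit 23 = 1  t=0,i=7
  #.##. -> .   bit 22 = 0  t=0,i=12
  #.#.# -> #   bit 21 = 1  t=3,i=11
  #.#.. -> #   bit 20 = 1  t=7,i=13
  #..## -> #   bit 19 = 1  t=4,i=9
  #..#. -> .   bit 18 = 0  t=1,i=10
  #...# -> .   bit 17 = 0  t=4,i=2
  #.... -> .   bit 16 = 0  t=1,i=2
  .#### -> #   bit 15 = 1  t=0,i=0
  .###. -> #   bit 14 = 1  t=1,i=7
  .##.# -> #   bit 13 = 1  t=0,i=13
  .##.. -> .   bit 12 = 0  t=2,i=1
  .#.## -> .   bit 11 = 0  t=1,i=12
  .#.#. -> #   bit 10 = 1  t=7,i=12
  .#..# -> #   bit 9 = 1  t=6,i=0
  .#... -> .   bit 8 = 0  t=6,i=3
  ..### -> #   bit 7 = 1  t=1,i=6
  ..##. -> #   bit 6 = 1  t=2,i=13
  ..#.# -> .   bit 5 = 0  t=1,i=11
  ..#.. -> .   bit 4 = 0  t=6,i=2
  ...## -> .   bit 3 = 0  t=1,i=5
  ...#. -> .   bit 2 = 0  t=4,i=3
  ....# -> #   bit 1 = 1  t=1,i=4
  ..... -> .   bit 0 = 0  t=1,i=3
  bits 00011101101110001110011011000010 = 498656962

498656962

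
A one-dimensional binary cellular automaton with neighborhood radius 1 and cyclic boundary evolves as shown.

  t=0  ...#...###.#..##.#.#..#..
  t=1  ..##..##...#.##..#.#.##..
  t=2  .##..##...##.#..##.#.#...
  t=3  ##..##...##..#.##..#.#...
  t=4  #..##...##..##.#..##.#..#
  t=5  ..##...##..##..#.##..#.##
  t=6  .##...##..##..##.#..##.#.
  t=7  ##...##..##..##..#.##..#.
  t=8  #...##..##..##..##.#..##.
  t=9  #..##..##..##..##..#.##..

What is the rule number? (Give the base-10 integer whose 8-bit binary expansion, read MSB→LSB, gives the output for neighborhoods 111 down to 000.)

  nb ###: next=.  (t=0,i=8, bit7=0)
  nb ##.: next=.  (t=0,i=9, bit6=0)
  nb #.#: next=.  (t=0,i=10, bit5=0)
  nb #..: next=.  (t=0,i=4, bit4=0)
  nb .##: next=#  (t=0,i=7, bit3=1)
  nb .#.: next=#  (t=0,i=3, bit2=1)
  nb ..#: next=#  (t=0,i=2, bit1=1)
  nb ...: next=.  (t=0,i=0, bit0=0)
  bits 00001110 = 14

14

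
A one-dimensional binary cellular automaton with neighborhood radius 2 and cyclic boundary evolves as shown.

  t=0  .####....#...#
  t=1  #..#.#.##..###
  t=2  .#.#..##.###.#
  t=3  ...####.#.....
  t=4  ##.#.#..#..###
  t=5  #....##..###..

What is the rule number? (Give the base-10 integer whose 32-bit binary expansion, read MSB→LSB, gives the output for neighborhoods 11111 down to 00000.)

  ##### -> .   bit 31 = 0  t=4,i=13
  ####. -> #   bit 30 = 1  t=0,i=3
  ###.# -> .   bit 29 = 0  t=2,i=11
  ###.. -> .   bit 28 = 0  t=0,i=4
  ##.## -> #   bit 27 = 1  t=2,i=8
  ##.#. -> .   bit 26 = 0  t=2,i=12
  ##..# -> #   bit 25 = 1  t=1,i=1
  ##... -> #   bit 24 = 1  t=0,i=5
  #.### -> .   bit 23 = 0  t=0,i=1
  #.##. -> #   bit 22 = 1  t=1,i=7
  #.#.# -> .   bit 21 = 0  t=1,i=5
  #.#.. -> #   bit 20 = 1  t=2,i=3
  #..## -> #   bit 19 = 1  t=1,i=10
  #..#. -> .   bit 18 = 0  t=1,i=2
  #...# -> #   bit 17 = 1  t=0,i=11
  #.... -> .   bit 16 = 0  t=0,i=6
  .#### -> .   bit 15 = 0  t=0,i=2
  .###. -> .   bit 14 = 0  t=2,i=10
  .##.# -> .   bit 13 = 0  t=2,i=7
  .##.. -> .   bit 12 = 0  t=1,i=8
  .#.## -> #   bit 11 = 1  t=0,i=0
  .#.#. -> .   bit 10 = 0  t=1,i=4
  .#..# -> #   bit 9 = 1  t=2,i=4
  .#... -> .   bit 8 = 0  t=0,i=10
  ..### -> #   bit 7 = 1  t=1,i=11
  ..##. -> #   bit 6 = 1  t=2,i=6
  ..#.# -> #   bit 5 = 1  t=0,i=13
  ..#.. -> .   bit 4 = 0  t=0,i=9
  ...## -> .   bit 3 = 0  t=3,i=2
  ...#. -> #   bit 2 = 1  t=0,i=8
  ....# -> #   bit 1 = 1  t=0,i=7
  ..... -> #   bit 0 = 1  t=3,i=0
  bits 01001011010110100000101011100111 = 1264192231

1264192231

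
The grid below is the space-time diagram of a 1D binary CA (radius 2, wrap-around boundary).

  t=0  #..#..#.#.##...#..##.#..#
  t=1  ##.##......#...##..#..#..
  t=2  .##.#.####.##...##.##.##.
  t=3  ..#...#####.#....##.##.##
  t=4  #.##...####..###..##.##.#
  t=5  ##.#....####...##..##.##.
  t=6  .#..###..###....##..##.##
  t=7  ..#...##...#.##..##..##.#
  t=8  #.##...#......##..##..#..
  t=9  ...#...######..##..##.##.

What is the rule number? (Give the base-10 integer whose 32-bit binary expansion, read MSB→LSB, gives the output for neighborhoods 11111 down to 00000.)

  nb #####: next=#  (t=3,i=8, bit31=1)
  nb ####.: next=#  (t=2,i=8, bit30=1)
  nb ###.#: next=#  (t=2,i=9, bit29=1)
  nb ###..: next=#  (t=4,i=10, bit28=1)
  nb ##.##: next=#  (t=1,i=2, bit27=1)
  nb ##.#.: next=.  (t=0,i=20, bit26=0)
  nb ##..#: next=#  (t=0,i=1, bit25=1)
  nb ##...: next=.  (t=0,i=12, bit24=0)
  nb #.###: next=#  (t=2,i=6, bit23=1)
  nb #.##.: next=.  (t=0,i=10, bit22=0)
  nb #.#.#: next=.  (t=0,i=8, bit21=0)
  nb #.#..: next=.  (t=0,i=21, bit20=0)
  nb #..##: next=.  (t=0,i=17, bit19=0)
  nb #..#.: next=.  (t=0,i=2, bit18=0)
  nb #...#: next=.  (t=0,i=13, bit17=0)
  nb #....: next=#  (t=1,i=6, bit16=1)
  nb .####: next=#  (t=2,i=7, bit15=1)
  nb .###.: next=.  (t=4,i=14, bit14=0)
  nb .##.#: next=#  (t=0,i=19, bit13=1)
  nb .##..: next=#  (t=0,i=0, bit12=1)
  nb .#.##: next=.  (t=0,i=9, bit11=0)
  nb .#.#.: next=.  (t=0,i=7, bit10=0)
  nb .#..#: next=#  (t=0,i=4, bit9=1)
  nb .#...: next=#  (t=1,i=12, bit8=1)
  nb ..###: next=.  (t=3,i=6, bit7=0)
  nb ..##.: next=.  (t=0,i=18, bit6=0)
  nb ..#.#: next=.  (t=0,i=6, bit5=0)
  nb ..#..: next=#  (t=0,i=3, bit4=1)
  nb ...##: next=.  (t=1,i=14, bit3=0)
  nb ...#.: next=.  (t=0,i=14, bit2=0)
  nb ....#: next=#  (t=1,i=9, bit1=1)
  nb .....: next=#  (t=1,i=7, bit0=1)
  bits 11111010100000011011001100010011 = 4202803987

4202803987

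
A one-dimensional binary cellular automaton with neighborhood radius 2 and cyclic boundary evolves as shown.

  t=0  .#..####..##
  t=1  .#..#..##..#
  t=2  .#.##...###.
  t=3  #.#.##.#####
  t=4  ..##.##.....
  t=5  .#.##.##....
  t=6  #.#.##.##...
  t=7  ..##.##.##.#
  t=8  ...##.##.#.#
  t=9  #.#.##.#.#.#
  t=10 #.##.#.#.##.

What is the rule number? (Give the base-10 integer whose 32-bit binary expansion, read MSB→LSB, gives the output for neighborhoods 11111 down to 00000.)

  nb #####: next=.  (t=3,i=9, bit31=0)
  nb ####.: next=.  (t=0,i=6, bit30=0)
  nb ###.#: next=.  (t=3,i=0, bit29=0)
  nb ###..: next=#  (t=0,i=7, bit28=1)
  nb ##.##: next=#  (t=3,i=6, bit27=1)
  nb ##.#.: next=.  (t=0,i=0, bit26=0)
  nb ##..#: next=#  (t=0,i=8, bit25=1)
  nb ##...: next=#  (t=2,i=5, bit24=1)
  nb #.###: next=.  (t=3,i=7, bit23=0)
  nb #.##.: next=.  (t=2,i=3, bit22=0)
  nb #.#.#: next=#  (t=3,i=2, bit21=1)
  nb #.#..: next=#  (t=0,i=1, bit20=1)
  nb #..##: next=.  (t=0,i=3, bit19=0)
  nb #..#.: next=#  (t=1,i=3, bit18=1)
  nb #...#: next=.  (t=2,i=6, bit17=0)
  nb #....: next=.  (t=4,i=8, bit16=0)
  nb .####: next=.  (t=0,i=5, bit15=0)
  nb .###.: next=#  (t=2,i=9, bit14=1)
  nb .##.#: next=#  (t=0,i=11, bit13=1)
  nb .##..: next=#  (t=1,i=8, bit12=1)
  nb .#.##: next=#  (t=2,i=2, bit11=1)
  nb .#.#.: next=.  (t=1,i=0, bit10=0)
  nb .#..#: next=.  (t=0,i=2, bit9=0)
  nb .#...: next=#  (t=8,i=0, bit8=1)
  nb ..###: next=#  (t=0,i=4, bit7=1)
  nb ..##.: next=.  (t=0,i=10, bit6=0)
  nb ..#.#: next=.  (t=1,i=11, bit5=0)
  nb ..#..: next=#  (t=1,i=4, bit4=1)
  nb ...##: next=#  (t=2,i=7, bit3=1)
  nb ...#.: next=#  (t=5,i=0, bit2=1)
  nb ....#: next=.  (t=4,i=0, bit1=0)
  nb .....: next=.  (t=4,i=9, bit0=0)
  bits 00011011001101000111100110011100 = 456423836

456423836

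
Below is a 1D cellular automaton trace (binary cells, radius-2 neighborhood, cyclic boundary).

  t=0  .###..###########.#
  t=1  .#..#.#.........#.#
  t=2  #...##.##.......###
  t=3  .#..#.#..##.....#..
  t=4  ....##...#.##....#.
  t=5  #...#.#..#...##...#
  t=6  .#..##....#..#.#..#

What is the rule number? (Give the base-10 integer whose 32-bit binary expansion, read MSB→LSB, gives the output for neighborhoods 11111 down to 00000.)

  [31] ##### => .  t=0,i=8
  [30] ####. => .  t=0,i=15
  [29] ###.# => #  t=0,i=16
  [28] ###.. => .  t=0,i=3
  [27] ##.## => #  t=2,i=6
  [26] ##.#. => .  t=0,i=17
  [25] ##..# => #  t=0,i=4
  [24] ##... => #  t=2,i=1
  [23] #.### => #  t=0,i=1
  [22] #.##. => .  t=2,i=7
  [21] #.#.# => #  t=0,i=18
  [20] #.#.. => .  t=1,i=1
  [19] #..## => .  t=0,i=5
  [18] #..#. => .  t=1,i=3
  [17] #...# => .  t=2,i=2
  [16] #.... => #  t=1,i=8
  [15] .#### => .  t=0,i=7
  [14] .###. => .  t=0,i=2
  [13] .##.# => .  t=2,i=5
  [12] .##.. => .  t=2,i=8
  [11] .#.## => .  t=0,i=0
  [10] .#.#. => #  t=1,i=0
  [9] .#..# => .  t=1,i=2
  [8] .#... => #  t=1,i=7
  [7] ..### => #  t=0,i=6
  [6] ..##. => #  t=2,i=4
  [5] ..#.# => #  t=1,i=4
  [4] ..#.. => .  t=3,i=1
  [3] ...## => .  t=2,i=3
  [2] ...#. => .  t=1,i=15
  [1] ....# => .  t=1,i=14
  [0] ..... => .  t=1,i=9
  bits 00101011101000010000010111100000 = 731973088

731973088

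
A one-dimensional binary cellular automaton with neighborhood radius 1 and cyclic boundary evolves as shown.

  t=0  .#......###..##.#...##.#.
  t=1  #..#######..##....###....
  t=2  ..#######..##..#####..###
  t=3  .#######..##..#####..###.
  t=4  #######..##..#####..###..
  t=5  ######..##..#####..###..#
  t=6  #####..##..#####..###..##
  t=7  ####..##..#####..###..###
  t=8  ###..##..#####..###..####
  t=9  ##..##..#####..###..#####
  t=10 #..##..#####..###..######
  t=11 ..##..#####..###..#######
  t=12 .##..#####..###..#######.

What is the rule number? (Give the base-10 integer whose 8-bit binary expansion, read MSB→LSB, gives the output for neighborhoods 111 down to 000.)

139

  nb ###: next=#  (t=0,i=9, bit7=1)
  nb ##.: next=.  (t=0,i=10, bit6=0)
  nb #.#: next=.  (t=0,i=15, bit5=0)
  nb #..: next=.  (t=0,i=2, bit4=0)
  nb .##: next=#  (t=0,i=8, bit3=1)
  nb .#.: next=.  (t=0,i=1, bit2=0)
  nb ..#: next=#  (t=0,i=0, bit1=1)
  nb ...: next=#  (t=0,i=3, bit0=1)
  bits 10001011 = 139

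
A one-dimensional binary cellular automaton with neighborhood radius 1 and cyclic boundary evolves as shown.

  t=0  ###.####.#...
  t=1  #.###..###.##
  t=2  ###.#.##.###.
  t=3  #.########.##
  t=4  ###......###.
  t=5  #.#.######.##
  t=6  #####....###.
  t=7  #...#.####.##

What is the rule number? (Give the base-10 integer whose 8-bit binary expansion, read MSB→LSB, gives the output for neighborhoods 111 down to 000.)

111

  nb ###: next=.  (t=0,i=1, bit7=0)
  nb ##.: next=#  (t=0,i=2, bit6=1)
  nb #.#: next=#  (t=0,i=3, bit5=1)
  nb #..: next=.  (t=0,i=10, bit4=0)
  nb .##: next=#  (t=0,i=0, bit3=1)
  nb .#.: next=#  (t=0,i=9, bit2=1)
  nb ..#: next=#  (t=0,i=12, bit1=1)
  nb ...: next=#  (t=0,i=11, bit0=1)
  bits 01101111 = 111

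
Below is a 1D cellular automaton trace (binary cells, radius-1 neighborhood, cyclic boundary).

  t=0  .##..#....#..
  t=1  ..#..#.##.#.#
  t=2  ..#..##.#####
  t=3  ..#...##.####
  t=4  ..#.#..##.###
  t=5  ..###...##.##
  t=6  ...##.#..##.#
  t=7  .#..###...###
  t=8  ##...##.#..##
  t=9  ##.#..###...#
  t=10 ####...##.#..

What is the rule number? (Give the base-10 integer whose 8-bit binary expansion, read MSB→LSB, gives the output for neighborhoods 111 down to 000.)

229

  [7] ### => #  t=2,i=9
  [6] ##. => #  t=0,i=2
  [5] #.# => #  t=1,i=6
  [4] #.. => .  t=0,i=3
  [3] .## => .  t=0,i=1
  [2] .#. => #  t=0,i=5
  [1] ..# => .  t=0,i=0
  [0] ... => #  t=0,i=7
  bits 11100101 = 229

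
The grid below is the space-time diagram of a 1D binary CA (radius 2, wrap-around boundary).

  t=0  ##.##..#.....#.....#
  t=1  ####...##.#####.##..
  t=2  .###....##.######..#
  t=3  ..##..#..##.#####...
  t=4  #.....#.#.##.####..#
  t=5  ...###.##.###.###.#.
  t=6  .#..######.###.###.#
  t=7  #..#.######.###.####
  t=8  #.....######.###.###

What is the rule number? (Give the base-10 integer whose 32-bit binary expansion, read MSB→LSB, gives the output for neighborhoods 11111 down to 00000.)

4234732823

  nb #####: next=#  (t=1,i=12, bit31=1)
  nb ####.: next=#  (t=1,i=2, bit30=1)
  nb ###.#: next=#  (t=0,i=1, bit29=1)
  nb ###..: next=#  (t=1,i=3, bit28=1)
  nb ##.##: next=#  (t=0,i=2, bit27=1)
  nb ##.#.: next=#  (t=5,i=17, bit26=1)
  nb ##..#: next=.  (t=0,i=5, bit25=0)
  nb ##...: next=.  (t=1,i=4, bit24=0)
  nb #.###: next=.  (t=1,i=10, bit23=0)
  nb #.##.: next=#  (t=0,i=3, bit22=1)
  nb #.#.#: next=#  (t=4,i=8, bit21=1)
  nb #.#..: next=.  (t=5,i=18, bit20=0)
  nb #..##: next=#  (t=1,i=19, bit19=1)
  nb #..#.: next=.  (t=0,i=6, bit18=0)
  nb #...#: next=.  (t=1,i=5, bit17=0)
  nb #....: next=.  (t=0,i=9, bit16=0)
  nb .####: next=#  (t=1,i=1, bit15=1)
  nb .###.: next=#  (t=0,i=0, bit14=1)
  nb .##.#: next=#  (t=1,i=8, bit13=1)
  nb .##..: next=.  (t=0,i=4, bit12=0)
  nb .#.##: next=.  (t=2,i=0, bit11=0)
  nb .#.#.: next=#  (t=4,i=7, bit10=1)
  nb .#..#: next=.  (t=3,i=7, bit9=0)
  nb .#...: next=#  (t=0,i=8, bit8=1)
  nb ..###: next=.  (t=0,i=19, bit7=0)
  nb ..##.: next=.  (t=1,i=7, bit6=0)
  nb ..#.#: next=.  (t=2,i=19, bit5=0)
  nb ..#..: next=#  (t=0,i=7, bit4=1)
  nb ...##: next=.  (t=0,i=18, bit3=0)
  nb ...#.: next=#  (t=0,i=12, bit2=1)
  nb ....#: next=#  (t=0,i=11, bit1=1)
  nb .....: next=#  (t=0,i=10, bit0=1)
  bits 11111100011010001110010100010111 = 4234732823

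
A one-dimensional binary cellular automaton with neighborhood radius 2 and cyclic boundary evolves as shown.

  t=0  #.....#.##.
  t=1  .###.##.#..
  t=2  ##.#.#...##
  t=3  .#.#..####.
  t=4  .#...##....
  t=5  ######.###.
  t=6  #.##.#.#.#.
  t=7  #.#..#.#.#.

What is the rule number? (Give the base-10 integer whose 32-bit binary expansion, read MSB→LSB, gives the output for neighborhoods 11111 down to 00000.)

2716533245

  ##### -> #   bit 31 = 1  t=5,i=2
  ####. -> .   bit 30 = 0  t=2,i=0
  ###.# -> #   bit 29 = 1  t=1,i=3
  ###.. -> .   bit 28 = 0  t=3,i=9
  ##.## -> .   bit 27 = 0  t=1,i=4
  ##.#. -> .   bit 26 = 0  t=0,i=10
  ##..# -> .   bit 25 = 0  t=3,i=10
  ##... -> #   bit 24 = 1  t=4,i=7
  #.### -> #   bit 23 = 1  t=5,i=0
  #.##. -> #   bit 22 = 1  t=0,i=8
  #.#.# -> #   bit 21 = 1  t=2,i=3
  #.#.. -> .   bit 20 = 0  t=0,i=0
  #..## -> #   bit 19 = 1  t=3,i=5
  #..#. -> .   bit 18 = 0  t=3,i=0
  #...# -> #   bit 17 = 1  t=1,i=10
  #.... -> #   bit 16 = 1  t=0,i=2
  .#### -> .   bit 15 = 0  t=2,i=10
  .###. -> .   bit 14 = 0  t=1,i=2
  .##.# -> .   bit 13 = 0  t=0,i=9
  .##.. -> .   bit 12 = 0  t=4,i=6
  .#.## -> .   bit 11 = 0  t=0,i=7
  .#.#. -> .   bit 10 = 0  t=2,i=4
  .#..# -> .   bit 9 = 0  t=3,i=4
  .#... -> #   bit 8 = 1  t=0,i=1
  ..### -> #   bit 7 = 1  t=1,i=1
  ..##. -> #   bit 6 = 1  t=4,i=5
  ..#.# -> #   bit 5 = 1  t=0,i=6
  ..#.. -> #   bit 4 = 1  t=4,i=1
  ...## -> #   bit 3 = 1  t=1,i=0
  ...#. -> #   bit 2 = 1  t=0,i=5
  ....# -> .   bit 1 = 0  t=0,i=4
  ..... -> #   bit 0 = 1  t=0,i=3
  bits 10100001111010110000000111111101 = 2716533245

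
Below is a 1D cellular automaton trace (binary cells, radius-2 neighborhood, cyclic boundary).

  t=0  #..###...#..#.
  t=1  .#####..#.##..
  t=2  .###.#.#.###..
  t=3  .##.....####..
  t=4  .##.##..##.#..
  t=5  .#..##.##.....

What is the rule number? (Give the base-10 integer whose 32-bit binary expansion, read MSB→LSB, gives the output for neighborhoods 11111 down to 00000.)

2429409989

  [31] ##### => #  t=1,i=3
  [30] ####. => .  t=1,i=4
  [29] ###.# => .  t=2,i=3
  [28] ###.. => #  t=0,i=5
  [27] ##.## => .  t=4,i=3
  [26] ##.#. => .  t=2,i=4
  [25] ##..# => .  t=1,i=6
  [24] ##... => .  t=0,i=6
  [23] #.### => #  t=2,i=9
  [22] #.##. => #  t=1,i=10
  [21] #.#.# => .  t=2,i=5
  [20] #.#.. => .  t=0,i=0
  [19] #..## => #  t=0,i=2
  [18] #..#. => #  t=0,i=11
  [17] #...# => .  t=0,i=7
  [16] #.... => #  t=3,i=4
  [15] .#### => #  t=1,i=2
  [14] .###. => #  t=0,i=4
  [13] .##.# => .  t=4,i=2
  [12] .##.. => #  t=1,i=11
  [11] .#.## => #  t=1,i=9
  [10] .#.#. => .  t=0,i=13
  [9] .#..# => #  t=0,i=1
  [8] .#... => .  t=4,i=12
  [7] ..### => #  t=0,i=3
  [6] ..##. => #  t=3,i=1
  [5] ..#.# => .  t=0,i=12
  [4] ..#.. => .  t=0,i=9
  [3] ...## => .  t=1,i=0
  [2] ...#. => #  t=0,i=8
  [1] ....# => .  t=3,i=6
  [0] ..... => #  t=3,i=5
  bits 10010000110011011101101011000101 = 2429409989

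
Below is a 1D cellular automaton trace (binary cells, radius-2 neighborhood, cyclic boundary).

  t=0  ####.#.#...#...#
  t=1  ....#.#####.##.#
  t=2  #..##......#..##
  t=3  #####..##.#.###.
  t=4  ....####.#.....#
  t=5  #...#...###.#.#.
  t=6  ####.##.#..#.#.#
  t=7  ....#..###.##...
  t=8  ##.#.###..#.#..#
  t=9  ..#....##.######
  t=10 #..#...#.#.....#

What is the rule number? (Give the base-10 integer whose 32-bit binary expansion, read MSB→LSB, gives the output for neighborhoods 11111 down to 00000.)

505026533

  #####|.  b31=0 t=0,i=1
  ####.|.  b30=0 t=0,i=2
  ###.#|.  b29=0 t=0,i=3
  ###..|#  b28=1 t=2,i=0
  ##.##|#  b27=1 t=1,i=11
  ##.#.|#  b26=1 t=0,i=4
  ##..#|#  b25=1 t=2,i=1
  ##...|.  b24=0 t=2,i=5
  #.###|.  b23=0 t=1,i=6
  #.##.|.  b22=0 t=1,i=12
  #.#.#|.  b21=0 t=0,i=5
  #.#..|#  b20=1 t=0,i=7
  #..##|#  b19=1 t=2,i=2
  #..#.|.  b18=0 t=6,i=10
  #...#|#  b17=1 t=0,i=9
  #....|.  b16=0 t=1,i=1
  .####|.  b15=0 t=0,i=0
  .###.|.  b14=0 t=2,i=15
  .##.#|.  b13=0 t=1,i=13
  .##..|#  b12=1 t=2,i=4
  .#.##|.  b11=0 t=1,i=5
  .#.#.|#  b10=1 t=0,i=6
  .#..#|#  b9=1 t=2,i=12
  .#...|#  b8=1 t=0,i=8
  ..###|#  b7=1 t=0,i=15
  ..##.|#  b6=1 t=2,i=3
  ..#.#|#  b5=1 t=1,i=4
  ..#..|.  b4=0 t=0,i=11
  ...##|.  b3=0 t=0,i=14
  ...#.|#  b2=1 t=0,i=10
  ....#|.  b1=0 t=1,i=2
  .....|#  b0=1 t=2,i=7
  bits 00011110000110100001011111100101 = 505026533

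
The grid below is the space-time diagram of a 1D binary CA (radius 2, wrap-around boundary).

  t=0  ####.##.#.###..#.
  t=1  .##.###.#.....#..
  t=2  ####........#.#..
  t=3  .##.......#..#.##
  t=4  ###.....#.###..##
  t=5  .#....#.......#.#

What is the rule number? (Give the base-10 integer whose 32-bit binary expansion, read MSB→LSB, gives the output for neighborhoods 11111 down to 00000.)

  [31] ##### => .  t=4,i=0
  [30] ####. => #  t=0,i=2
  [29] ###.# => .  t=0,i=3
  [28] ###.. => .  t=0,i=12
  [27] ##.## => #  t=0,i=4
  [26] ##.#. => .  t=0,i=7
  [25] ##..# => .  t=0,i=13
  [24] ##... => .  t=2,i=4
  [23] #.### => .  t=0,i=0
  [22] #.##. => #  t=0,i=5
  [21] #.#.# => #  t=0,i=8
  [20] #.#.. => .  t=1,i=8
  [19] #..## => #  t=2,i=16
  [18] #..#. => #  t=0,i=14
  [17] #...# => .  t=1,i=16
  [16] #.... => .  t=1,i=10
  [15] .#### => #  t=0,i=1
  [14] .###. => .  t=0,i=11
  [13] .##.# => #  t=0,i=6
  [12] .##.. => #  t=3,i=2
  [11] .#.## => .  t=0,i=9
  [10] .#.#. => #  t=2,i=13
  [9] .#..# => #  t=2,i=15
  [8] .#... => .  t=1,i=9
  [7] ..### => .  t=2,i=0
  [6] ..##. => #  t=1,i=1
  [5] ..#.# => .  t=0,i=15
  [4] ..#.. => #  t=1,i=14
  [3] ...## => #  t=1,i=0
  [2] ...#. => .  t=1,i=13
  [1] ....# => #  t=1,i=12
  [0] ..... => .  t=1,i=11
  bits 01001000011011001011011001011010 = 1215084122

1215084122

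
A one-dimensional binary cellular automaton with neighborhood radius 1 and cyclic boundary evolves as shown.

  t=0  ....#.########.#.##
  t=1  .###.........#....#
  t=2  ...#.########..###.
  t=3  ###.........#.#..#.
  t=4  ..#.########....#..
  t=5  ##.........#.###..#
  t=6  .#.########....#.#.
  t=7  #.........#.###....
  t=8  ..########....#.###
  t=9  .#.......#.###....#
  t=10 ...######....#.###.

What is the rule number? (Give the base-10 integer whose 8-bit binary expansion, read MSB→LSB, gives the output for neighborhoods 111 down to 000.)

  nb ###: next=.  (t=0,i=7, bit7=0)
  nb ##.: next=#  (t=0,i=13, bit6=1)
  nb #.#: next=.  (t=0,i=5, bit5=0)
  nb #..: next=.  (t=0,i=0, bit4=0)
  nb .##: next=.  (t=0,i=6, bit3=0)
  nb .#.: next=.  (t=0,i=4, bit2=0)
  nb ..#: next=#  (t=0,i=3, bit1=1)
  nb ...: next=#  (t=0,i=1, bit0=1)
  bits 01000011 = 67

67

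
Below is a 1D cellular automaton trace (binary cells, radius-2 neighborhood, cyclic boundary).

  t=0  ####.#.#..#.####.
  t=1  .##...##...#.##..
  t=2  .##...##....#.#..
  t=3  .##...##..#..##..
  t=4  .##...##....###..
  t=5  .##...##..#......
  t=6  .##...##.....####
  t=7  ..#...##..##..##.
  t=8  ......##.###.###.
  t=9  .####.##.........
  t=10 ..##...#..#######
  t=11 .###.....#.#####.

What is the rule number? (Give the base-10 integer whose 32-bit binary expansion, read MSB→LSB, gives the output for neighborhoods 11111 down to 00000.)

3222846531

  nb #####: next=#  (t=10,i=12, bit31=1)
  nb ####.: next=#  (t=0,i=2, bit30=1)
  nb ###.#: next=.  (t=0,i=3, bit29=0)
  nb ###..: next=.  (t=4,i=14, bit28=0)
  nb ##.##: next=.  (t=0,i=16, bit27=0)
  nb ##.#.: next=.  (t=0,i=4, bit26=0)
  nb ##..#: next=.  (t=3,i=8, bit25=0)
  nb ##...: next=.  (t=1,i=3, bit24=0)
  nb #.###: next=.  (t=0,i=0, bit23=0)
  nb #.##.: next=.  (t=1,i=13, bit22=0)
  nb #.#.#: next=.  (t=0,i=5, bit21=0)
  nb #.#..: next=#  (t=0,i=7, bit20=1)
  nb #..##: next=#  (t=3,i=12, bit19=1)
  nb #..#.: next=.  (t=0,i=9, bit18=0)
  nb #...#: next=.  (t=1,i=4, bit17=0)
  nb #....: next=.  (t=2,i=9, bit16=0)
  nb .####: next=#  (t=0,i=1, bit15=1)
  nb .###.: next=.  (t=4,i=13, bit14=0)
  nb .##.#: next=#  (t=8,i=7, bit13=1)
  nb .##..: next=#  (t=1,i=2, bit12=1)
  nb .#.##: next=#  (t=0,i=11, bit11=1)
  nb .#.#.: next=#  (t=0,i=6, bit10=1)
  nb .#..#: next=.  (t=0,i=8, bit9=0)
  nb .#...: next=.  (t=2,i=15, bit8=0)
  nb ..###: next=.  (t=4,i=12, bit7=0)
  nb ..##.: next=#  (t=1,i=1, bit6=1)
  nb ..#.#: next=.  (t=0,i=10, bit5=0)
  nb ..#..: next=.  (t=3,i=10, bit4=0)
  nb ...##: next=.  (t=1,i=0, bit3=0)
  nb ...#.: next=.  (t=1,i=10, bit2=0)
  nb ....#: next=#  (t=2,i=10, bit1=1)
  nb .....: next=#  (t=5,i=13, bit0=1)
  bits 11000000000110001011110001000011 = 3222846531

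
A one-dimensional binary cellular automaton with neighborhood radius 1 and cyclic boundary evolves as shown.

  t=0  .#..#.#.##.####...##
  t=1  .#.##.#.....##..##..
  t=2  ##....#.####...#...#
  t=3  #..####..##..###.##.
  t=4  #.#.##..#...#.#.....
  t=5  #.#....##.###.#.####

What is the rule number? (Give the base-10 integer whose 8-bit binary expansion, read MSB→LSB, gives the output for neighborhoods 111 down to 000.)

  ###|#  b7=1 t=0,i=12
  ##.|.  b6=0 t=0,i=9
  #.#|.  b5=0 t=0,i=0
  #..|.  b4=0 t=0,i=2
  .##|.  b3=0 t=0,i=8
  .#.|#  b2=1 t=0,i=1
  ..#|#  b1=1 t=0,i=3
  ...|#  b0=1 t=0,i=16
  bits 10000111 = 135

135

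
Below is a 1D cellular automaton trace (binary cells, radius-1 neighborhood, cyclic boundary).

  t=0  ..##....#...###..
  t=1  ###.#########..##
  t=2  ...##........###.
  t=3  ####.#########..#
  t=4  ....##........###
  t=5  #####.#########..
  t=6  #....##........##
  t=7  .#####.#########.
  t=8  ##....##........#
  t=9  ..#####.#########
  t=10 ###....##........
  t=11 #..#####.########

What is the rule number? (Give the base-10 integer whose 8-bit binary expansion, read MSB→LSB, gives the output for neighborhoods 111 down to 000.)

63

  ### -> .   bit 7 = 0  t=0,i=13
  ##. -> .   bit 6 = 0  t=0,i=3
  #.# -> #   bit 5 = 1  t=1,i=3
  #.. -> #   bit 4 = 1  t=0,i=4
  .## -> #   bit 3 = 1  t=0,i=2
  .#. -> #   bit 2 = 1  t=0,i=8
  ..# -> #   bit 1 = 1  t=0,i=1
  ... -> #   bit 0 = 1  t=0,i=0
  bits 00111111 = 63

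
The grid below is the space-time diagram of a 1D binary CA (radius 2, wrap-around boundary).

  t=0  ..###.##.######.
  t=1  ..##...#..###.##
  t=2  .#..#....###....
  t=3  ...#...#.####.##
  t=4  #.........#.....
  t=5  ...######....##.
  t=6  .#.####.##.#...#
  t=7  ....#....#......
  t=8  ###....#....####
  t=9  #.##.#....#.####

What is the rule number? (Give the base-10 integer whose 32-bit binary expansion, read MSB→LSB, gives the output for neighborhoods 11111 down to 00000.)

2433540227

  nb #####: next=#  (t=0,i=11, bit31=1)
  nb ####.: next=.  (t=0,i=13, bit30=0)
  nb ###.#: next=.  (t=0,i=4, bit29=0)
  nb ###..: next=#  (t=0,i=14, bit28=1)
  nb ##.##: next=.  (t=0,i=5, bit27=0)
  nb ##.#.: next=.  (t=6,i=10, bit26=0)
  nb ##..#: next=.  (t=1,i=0, bit25=0)
  nb ##...: next=#  (t=0,i=15, bit24=1)
  nb #.###: next=.  (t=0,i=9, bit23=0)
  nb #.##.: next=.  (t=0,i=6, bit22=0)
  nb #.#.#: next=.  (t=6,i=1, bit21=0)
  nb #.#..: next=.  (t=6,i=11, bit20=0)
  nb #..##: next=#  (t=1,i=1, bit19=1)
  nb #..#.: next=#  (t=2,i=3, bit18=1)
  nb #...#: next=.  (t=0,i=0, bit17=0)
  nb #....: next=.  (t=2,i=6, bit16=0)
  nb .####: next=#  (t=0,i=10, bit15=1)
  nb .###.: next=#  (t=0,i=3, bit14=1)
  nb .##.#: next=#  (t=0,i=7, bit13=1)
  nb .##..: next=.  (t=1,i=3, bit12=0)
  nb .#.##: next=.  (t=3,i=8, bit11=0)
  nb .#.#.: next=.  (t=6,i=0, bit10=0)
  nb .#..#: next=.  (t=1,i=8, bit9=0)
  nb .#...: next=.  (t=2,i=5, bit8=0)
  nb ..###: next=#  (t=0,i=2, bit7=1)
  nb ..##.: next=.  (t=1,i=2, bit6=0)
  nb ..#.#: next=.  (t=3,i=7, bit5=0)
  nb ..#..: next=.  (t=1,i=7, bit4=0)
  nb ...##: next=.  (t=0,i=1, bit3=0)
  nb ...#.: next=.  (t=1,i=6, bit2=0)
  nb ....#: next=#  (t=2,i=7, bit1=1)
  nb .....: next=#  (t=2,i=14, bit0=1)
  bits 10010001000011001110000010000011 = 2433540227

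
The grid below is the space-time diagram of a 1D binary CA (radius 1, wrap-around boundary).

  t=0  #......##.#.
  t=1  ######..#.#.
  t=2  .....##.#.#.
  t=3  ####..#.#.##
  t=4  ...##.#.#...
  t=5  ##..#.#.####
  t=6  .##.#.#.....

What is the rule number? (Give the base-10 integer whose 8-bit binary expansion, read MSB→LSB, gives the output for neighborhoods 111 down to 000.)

85

  [7] ### => .  t=1,i=1
  [6] ##. => #  t=0,i=8
  [5] #.# => .  t=0,i=9
  [4] #.. => #  t=0,i=1
  [3] .## => .  t=0,i=7
  [2] .#. => #  t=0,i=0
  [1] ..# => .  t=0,i=6
  [0] ... => #  t=0,i=2
  bits 01010101 = 85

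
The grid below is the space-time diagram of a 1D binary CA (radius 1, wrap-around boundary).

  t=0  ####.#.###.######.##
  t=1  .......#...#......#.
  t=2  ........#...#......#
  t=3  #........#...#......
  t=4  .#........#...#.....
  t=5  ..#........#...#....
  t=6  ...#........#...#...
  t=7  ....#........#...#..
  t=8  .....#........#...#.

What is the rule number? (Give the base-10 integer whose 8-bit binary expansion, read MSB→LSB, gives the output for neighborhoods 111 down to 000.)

  ###|.  b7=0 t=0,i=0
  ##.|.  b6=0 t=0,i=3
  #.#|.  b5=0 t=0,i=4
  #..|#  b4=1 t=1,i=8
  .##|#  b3=1 t=0,i=7
  .#.|.  b2=0 t=0,i=5
  ..#|.  b1=0 t=1,i=6
  ...|.  b0=0 t=1,i=0
  bits 00011000 = 24

24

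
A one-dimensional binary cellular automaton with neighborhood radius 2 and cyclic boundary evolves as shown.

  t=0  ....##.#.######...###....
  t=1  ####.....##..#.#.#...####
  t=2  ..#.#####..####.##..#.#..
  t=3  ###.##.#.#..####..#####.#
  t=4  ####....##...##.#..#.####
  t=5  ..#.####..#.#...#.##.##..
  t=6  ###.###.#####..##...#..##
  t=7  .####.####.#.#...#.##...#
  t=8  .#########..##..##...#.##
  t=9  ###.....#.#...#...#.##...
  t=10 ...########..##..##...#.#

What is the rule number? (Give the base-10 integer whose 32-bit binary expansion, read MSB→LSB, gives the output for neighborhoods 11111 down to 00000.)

1804960831

  #####|.  b31=0 t=0,i=11
  ####.|#  b30=1 t=0,i=13
  ###.#|#  b29=1 t=2,i=14
  ###..|.  b28=0 t=0,i=14
  ##.##|#  b27=1 t=2,i=15
  ##.#.|.  b26=0 t=0,i=6
  ##..#|#  b25=1 t=1,i=11
  ##...|#  b24=1 t=0,i=15
  #.###|#  b23=1 t=0,i=9
  #.##.|.  b22=0 t=2,i=16
  #.#.#|.  b21=0 t=0,i=7
  #.#..|#  b20=1 t=1,i=17
  #..##|.  b19=0 t=2,i=10
  #..#.|#  b18=1 t=1,i=12
  #...#|.  b17=0 t=0,i=16
  #....|#  b16=1 t=0,i=22
  .####|#  b15=1 t=0,i=10
  .###.|.  b14=0 t=0,i=19
  .##.#|.  b13=0 t=0,i=5
  .##..|.  b12=0 t=1,i=10
  .#.##|.  b11=0 t=0,i=8
  .#.#.|#  b10=1 t=1,i=14
  .#..#|.  b9=0 t=3,i=10
  .#...|.  b8=0 t=1,i=18
  ..###|.  b7=0 t=0,i=18
  ..##.|.  b6=0 t=0,i=4
  ..#.#|#  b5=1 t=1,i=13
  ..#..|#  b4=1 t=6,i=20
  ...##|#  b3=1 t=0,i=3
  ...#.|#  b2=1 t=2,i=1
  ....#|#  b1=1 t=0,i=2
  .....|#  b0=1 t=0,i=0
  bits 01101011100101011000010000111111 = 1804960831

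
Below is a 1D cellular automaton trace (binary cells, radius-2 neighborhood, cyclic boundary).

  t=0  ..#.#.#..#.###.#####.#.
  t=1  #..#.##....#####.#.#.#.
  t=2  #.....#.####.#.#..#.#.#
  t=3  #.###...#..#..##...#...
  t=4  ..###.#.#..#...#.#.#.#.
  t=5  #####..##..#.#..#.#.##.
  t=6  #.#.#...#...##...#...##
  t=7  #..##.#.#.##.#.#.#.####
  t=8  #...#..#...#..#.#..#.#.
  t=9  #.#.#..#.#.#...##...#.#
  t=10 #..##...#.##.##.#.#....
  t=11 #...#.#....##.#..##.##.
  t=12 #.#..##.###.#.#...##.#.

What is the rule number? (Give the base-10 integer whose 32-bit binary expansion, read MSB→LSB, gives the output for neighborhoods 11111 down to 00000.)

  [31] ##### => #  t=0,i=17
  [30] ####. => .  t=0,i=18
  [29] ###.# => #  t=0,i=13
  [28] ###.. => #  t=3,i=4
  [27] ##.## => #  t=0,i=14
  [26] ##.#. => .  t=0,i=20
  [25] ##..# => .  t=5,i=5
  [24] ##... => .  t=1,i=7
  [23] #.### => #  t=0,i=11
  [22] #.##. => .  t=1,i=5
  [21] #.#.# => .  t=0,i=4
  [20] #.#.. => #  t=0,i=6
  [19] #..## => .  t=3,i=13
  [18] #..#. => .  t=0,i=8
  [17] #...# => #  t=0,i=0
  [16] #.... => #  t=1,i=8
  [15] .#### => .  t=0,i=16
  [14] .###. => #  t=0,i=12
  [13] .##.# => #  t=5,i=21
  [12] .##.. => #  t=1,i=6
  [11] .#.## => .  t=0,i=10
  [10] .#.#. => #  t=0,i=3
  [9] .#..# => .  t=0,i=7
  [8] .#... => .  t=0,i=22
  [7] ..### => #  t=1,i=11
  [6] ..##. => .  t=3,i=14
  [5] ..#.# => .  t=0,i=2
  [4] ..#.. => #  t=3,i=8
  [3] ...## => #  t=1,i=10
  [2] ...#. => .  t=0,i=1
  [1] ....# => #  t=1,i=9
  [0] ..... => #  t=2,i=3
  bits 10111000100100110111010010011011 = 3096671387

3096671387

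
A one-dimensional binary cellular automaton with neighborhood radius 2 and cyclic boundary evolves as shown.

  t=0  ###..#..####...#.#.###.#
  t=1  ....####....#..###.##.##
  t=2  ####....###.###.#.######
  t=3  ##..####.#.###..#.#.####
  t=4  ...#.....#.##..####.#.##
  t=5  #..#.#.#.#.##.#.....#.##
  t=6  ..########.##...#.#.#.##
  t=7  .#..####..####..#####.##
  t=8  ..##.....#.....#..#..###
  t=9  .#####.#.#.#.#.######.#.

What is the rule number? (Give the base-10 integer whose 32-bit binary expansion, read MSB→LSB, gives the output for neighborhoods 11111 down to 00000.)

  ##### -> #   bit 31 = 1  t=2,i=0
  ####. -> .   bit 30 = 0  t=0,i=1
  ###.# -> .   bit 29 = 0  t=0,i=21
  ###.. -> .   bit 28 = 0  t=0,i=2
  ##.## -> #   bit 27 = 1  t=0,i=22
  ##.#. -> .   bit 26 = 0  t=2,i=15
  ##..# -> .   bit 25 = 0  t=0,i=3
  ##... -> #   bit 24 = 1  t=0,i=12
  #.### -> #   bit 23 = 1  t=0,i=19
  #.##. -> #   bit 22 = 1  t=1,i=19
  #.#.# -> #   bit 21 = 1  t=0,i=17
  #.#.. -> .   bit 20 = 0  t=5,i=14
  #..## -> #   bit 19 = 1  t=0,i=7
  #..#. -> #   bit 18 = 1  t=0,i=4
  #...# -> .   bit 17 = 0  t=0,i=13
  #.... -> #   bit 16 = 1  t=1,i=1
  .#### -> .   bit 15 = 0  t=0,i=0
  .###. -> #   bit 14 = 1  t=0,i=20
  .##.# -> #   bit 13 = 1  t=1,i=20
  .##.. -> #   bit 12 = 1  t=1,i=23
  .#.## -> .   bit 11 = 0  t=0,i=18
  .#.#. -> #   bit 10 = 1  t=0,i=16
  .#..# -> #   bit 9 = 1  t=0,i=6
  .#... -> .   bit 8 = 0  t=4,i=4
  ..### -> .   bit 7 = 0  t=0,i=8
  ..##. -> #   bit 6 = 1  t=8,i=2
  ..#.# -> #   bit 5 = 1  t=0,i=15
  ..#.. -> #   bit 4 = 1  t=0,i=5
  ...## -> #   bit 3 = 1  t=1,i=3
  ...#. -> .   bit 2 = 0  t=0,i=14
  ....# -> #   bit 1 = 1  t=1,i=2
  ..... -> .   bit 0 = 0  t=4,i=6
  bits 10001001111011010111011001111010 = 2314040954

2314040954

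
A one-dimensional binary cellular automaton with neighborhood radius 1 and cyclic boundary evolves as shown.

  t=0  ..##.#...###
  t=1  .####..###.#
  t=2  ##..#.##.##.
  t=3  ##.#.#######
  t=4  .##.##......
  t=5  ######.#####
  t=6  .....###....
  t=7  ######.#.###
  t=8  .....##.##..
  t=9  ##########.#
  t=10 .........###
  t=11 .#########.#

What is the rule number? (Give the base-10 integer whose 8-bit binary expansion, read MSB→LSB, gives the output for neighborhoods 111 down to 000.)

107

  ### -> .   bit 7 = 0  t=0,i=10
  ##. -> #   bit 6 = 1  t=0,i=3
  #.# -> #   bit 5 = 1  t=0,i=4
  #.. -> .   bit 4 = 0  t=0,i=0
  .## -> #   bit 3 = 1  t=0,i=2
  .#. -> .   bit 2 = 0  t=0,i=5
  ..# -> #   bit 1 = 1  t=0,i=1
  ... -> #   bit 0 = 1  t=0,i=7
  bits 01101011 = 107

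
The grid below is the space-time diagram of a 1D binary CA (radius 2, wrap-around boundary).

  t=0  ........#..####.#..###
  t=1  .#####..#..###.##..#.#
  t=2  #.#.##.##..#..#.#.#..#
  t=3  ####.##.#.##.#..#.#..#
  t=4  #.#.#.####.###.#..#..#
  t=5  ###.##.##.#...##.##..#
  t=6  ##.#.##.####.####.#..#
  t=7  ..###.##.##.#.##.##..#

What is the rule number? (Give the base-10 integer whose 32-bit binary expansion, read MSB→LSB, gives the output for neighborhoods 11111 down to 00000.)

  ##### -> .   bit 31 = 0  t=1,i=3
  ####. -> #   bit 30 = 1  t=0,i=13
  ###.# -> .   bit 29 = 0  t=0,i=14
  ###.. -> #   bit 28 = 1  t=0,i=21
  ##.## -> #   bit 27 = 1  t=1,i=14
  ##.#. -> #   bit 26 = 1  t=0,i=15
  ##..# -> .   bit 25 = 0  t=1,i=6
  ##... -> .   bit 24 = 0  t=0,i=0
  #.### -> .   bit 23 = 0  t=1,i=1
  #.##. -> .   bit 22 = 0  t=1,i=15
  #.#.# -> #   bit 21 = 1  t=1,i=21
  #.#.. -> #   bit 20 = 1  t=0,i=16
  #..## -> .   bit 19 = 0  t=0,i=10
  #..#. -> #   bit 18 = 1  t=1,i=7
  #...# -> .   bit 17 = 0  t=5,i=12
  #.... -> #   bit 16 = 1  t=0,i=1
  .#### -> #   bit 15 = 1  t=0,i=12
  .###. -> .   bit 14 = 0  t=0,i=20
  .##.# -> #   bit 13 = 1  t=2,i=0
  .##.. -> #   bit 12 = 1  t=1,i=16
  .#.## -> #   bit 11 = 1  t=1,i=0
  .#.#. -> .   bit 10 = 0  t=1,i=20
  .#..# -> .   bit 9 = 0  t=0,i=9
  .#... -> #   bit 8 = 1  t=5,i=11
  ..### -> #   bit 7 = 1  t=0,i=11
  ..##. -> #   bit 6 = 1  t=2,i=21
  ..#.# -> .   bit 5 = 0  t=1,i=19
  ..#.. -> #   bit 4 = 1  t=0,i=8
  ...## -> #   bit 3 = 1  t=5,i=13
  ...#. -> .   bit 2 = 0  t=0,i=7
  ....# -> .   bit 1 = 0  t=0,i=6
  ..... -> #   bit 0 = 1  t=0,i=2
  bits 01011100001101011011100111011001 = 1547024857

1547024857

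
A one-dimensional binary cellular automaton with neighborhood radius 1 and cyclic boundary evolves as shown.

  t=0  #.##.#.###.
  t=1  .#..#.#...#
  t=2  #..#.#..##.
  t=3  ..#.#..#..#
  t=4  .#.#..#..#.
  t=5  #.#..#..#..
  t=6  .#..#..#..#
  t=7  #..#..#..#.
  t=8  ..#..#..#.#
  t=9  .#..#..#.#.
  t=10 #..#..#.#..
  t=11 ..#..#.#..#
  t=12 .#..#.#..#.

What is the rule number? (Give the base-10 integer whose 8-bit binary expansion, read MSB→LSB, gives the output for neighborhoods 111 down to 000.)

  nb ###: next=.  (t=0,i=8, bit7=0)
  nb ##.: next=.  (t=0,i=3, bit6=0)
  nb #.#: next=#  (t=0,i=1, bit5=1)
  nb #..: next=.  (t=1,i=2, bit4=0)
  nb .##: next=.  (t=0,i=2, bit3=0)
  nb .#.: next=.  (t=0,i=0, bit2=0)
  nb ..#: next=#  (t=1,i=3, bit1=1)
  nb ...: next=#  (t=1,i=8, bit0=1)
  bits 00100011 = 35

35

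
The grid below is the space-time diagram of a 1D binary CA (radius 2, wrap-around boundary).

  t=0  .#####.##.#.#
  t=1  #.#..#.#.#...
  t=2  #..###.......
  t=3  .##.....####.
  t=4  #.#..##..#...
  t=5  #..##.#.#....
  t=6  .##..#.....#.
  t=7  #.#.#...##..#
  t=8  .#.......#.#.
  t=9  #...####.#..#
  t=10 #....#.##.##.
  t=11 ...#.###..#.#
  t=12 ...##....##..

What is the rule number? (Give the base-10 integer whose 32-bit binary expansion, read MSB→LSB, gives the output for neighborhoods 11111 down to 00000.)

  [31] ##### => .  t=0,i=3
  [30] ####. => .  t=0,i=4
  [29] ###.# => #  t=0,i=5
  [28] ###.. => .  t=2,i=5
  [27] ##.## => .  t=0,i=6
  [26] ##.#. => #  t=0,i=9
  [25] ##..# => .  t=3,i=12
  [24] ##... => .  t=2,i=6
  [23] #.### => .  t=0,i=1
  [22] #.##. => #  t=0,i=7
  [21] #.#.# => .  t=0,i=10
  [20] #.#.. => .  t=1,i=2
  [19] #..## => #  t=2,i=2
  [18] #..#. => #  t=1,i=4
  [17] #...# => .  t=1,i=11
  [16] #.... => .  t=2,i=7
  [15] .#### => #  t=0,i=2
  [14] .###. => .  t=2,i=4
  [13] .##.# => .  t=0,i=8
  [12] .##.. => #  t=3,i=2
  [11] .#.## => #  t=0,i=0
  [10] .#.#. => .  t=0,i=11
  [9] .#..# => #  t=1,i=3
  [8] .#... => .  t=1,i=10
  [7] ..### => .  t=2,i=3
  [6] ..##. => .  t=3,i=1
  [5] ..#.# => #  t=1,i=0
  [4] ..#.. => .  t=2,i=0
  [3] ...## => .  t=3,i=7
  [2] ...#. => .  t=1,i=12
  [1] ....# => #  t=2,i=11
  [0] ..... => #  t=2,i=8
  bits 00100100010011001001101000100011 = 608999971

608999971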